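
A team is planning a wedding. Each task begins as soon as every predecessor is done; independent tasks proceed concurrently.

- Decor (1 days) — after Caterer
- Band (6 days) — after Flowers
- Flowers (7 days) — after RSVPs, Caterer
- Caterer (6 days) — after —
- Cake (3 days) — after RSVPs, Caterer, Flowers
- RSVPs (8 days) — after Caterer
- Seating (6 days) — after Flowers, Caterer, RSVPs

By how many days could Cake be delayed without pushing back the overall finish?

3

The longest chain is Caterer→RSVPs→Flowers→Band = 6+8+7+6 = 27; overall finish 27 days.
Cake finishes as early as 24 and must finish by 27.
So Cake can slip 27 − 24 = 3 days.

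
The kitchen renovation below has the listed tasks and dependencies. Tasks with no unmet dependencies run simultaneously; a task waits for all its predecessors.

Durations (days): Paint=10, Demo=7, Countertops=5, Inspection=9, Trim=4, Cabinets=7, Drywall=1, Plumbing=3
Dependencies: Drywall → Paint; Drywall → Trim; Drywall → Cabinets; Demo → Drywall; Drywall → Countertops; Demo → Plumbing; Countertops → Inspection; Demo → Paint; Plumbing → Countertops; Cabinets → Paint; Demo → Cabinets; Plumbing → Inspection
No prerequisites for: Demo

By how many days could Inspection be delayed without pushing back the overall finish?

The longest chain is Demo→Drywall→Cabinets→Paint = 7+1+7+10 = 25; overall finish 25 days.
The longest chain containing Inspection totals 24 days.
So Inspection can slip 25 − 24 = 1 day.

1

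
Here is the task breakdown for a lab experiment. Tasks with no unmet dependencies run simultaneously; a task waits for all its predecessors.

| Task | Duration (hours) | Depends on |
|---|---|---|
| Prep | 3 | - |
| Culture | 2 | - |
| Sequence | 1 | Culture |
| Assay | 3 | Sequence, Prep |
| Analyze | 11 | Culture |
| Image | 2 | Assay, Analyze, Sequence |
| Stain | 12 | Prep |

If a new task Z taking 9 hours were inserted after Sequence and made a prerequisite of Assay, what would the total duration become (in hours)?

Originally the lab experiment takes 15 hours.
With Z inserted, Assay now waits for max(Sequence, Prep, Z).
New critical path: Culture→Sequence→Z→Assay→Image = 2+1+9+3+2 = 17 ⇒ 17 hours.

17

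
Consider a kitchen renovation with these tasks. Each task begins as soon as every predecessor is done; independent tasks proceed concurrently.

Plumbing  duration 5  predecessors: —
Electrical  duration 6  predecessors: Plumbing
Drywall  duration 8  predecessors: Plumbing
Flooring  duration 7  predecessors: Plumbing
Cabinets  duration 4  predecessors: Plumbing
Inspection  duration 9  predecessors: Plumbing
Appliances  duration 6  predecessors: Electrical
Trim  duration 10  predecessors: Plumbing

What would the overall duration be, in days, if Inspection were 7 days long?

17

Baseline: Plumbing→Electrical→Appliances = 5+6+6 = 17 → 17 days.
The longest path through Inspection is only 14 days, so Inspection has float 3.
No other chain overtakes it, so the finish is 17 days.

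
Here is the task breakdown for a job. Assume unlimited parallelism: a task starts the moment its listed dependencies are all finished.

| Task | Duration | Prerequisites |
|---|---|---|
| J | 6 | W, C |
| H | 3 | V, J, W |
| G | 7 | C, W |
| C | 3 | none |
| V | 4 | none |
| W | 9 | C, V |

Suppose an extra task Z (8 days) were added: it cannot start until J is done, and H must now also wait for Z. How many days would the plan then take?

30

Originally the plan takes 22 days.
With Z inserted, H now waits for max(V, J, W, Z).
New critical path: V→W→J→Z→H = 4+9+6+8+3 = 30 ⇒ 30 days.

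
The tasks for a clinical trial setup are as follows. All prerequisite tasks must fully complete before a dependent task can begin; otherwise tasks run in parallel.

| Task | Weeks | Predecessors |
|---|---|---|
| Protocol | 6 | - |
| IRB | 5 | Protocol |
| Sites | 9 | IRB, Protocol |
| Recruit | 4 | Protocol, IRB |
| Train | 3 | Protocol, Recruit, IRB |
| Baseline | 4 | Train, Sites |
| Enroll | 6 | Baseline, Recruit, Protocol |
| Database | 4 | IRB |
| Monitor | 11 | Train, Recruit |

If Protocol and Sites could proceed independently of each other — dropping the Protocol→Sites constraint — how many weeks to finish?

With the dependency in place, Protocol→IRB→Sites→Baseline→Enroll = 6+5+9+4+6 = 30 sets the finish at 30 weeks.
Dropping Protocol→Sites doesn't change Sites's earliest start (11); another predecessor still binds.
New critical path: Protocol→IRB→Sites→Baseline→Enroll = 6+5+9+4+6 = 30 ⇒ 30 weeks.

30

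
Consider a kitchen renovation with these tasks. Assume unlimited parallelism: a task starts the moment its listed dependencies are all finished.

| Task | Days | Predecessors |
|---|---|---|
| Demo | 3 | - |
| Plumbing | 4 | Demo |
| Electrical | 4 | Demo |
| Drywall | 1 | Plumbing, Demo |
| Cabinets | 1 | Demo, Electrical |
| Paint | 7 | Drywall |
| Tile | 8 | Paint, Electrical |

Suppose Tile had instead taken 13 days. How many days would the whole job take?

Baseline: Demo→Plumbing→Drywall→Paint→Tile = 3+4+1+7+8 = 23 → 23 days.
Since Tile is critical, the +5 change carries straight to that chain (now 28 days).
The critical path is still Demo→Plumbing→Drywall→Paint→Tile; finish is now 28 days.

28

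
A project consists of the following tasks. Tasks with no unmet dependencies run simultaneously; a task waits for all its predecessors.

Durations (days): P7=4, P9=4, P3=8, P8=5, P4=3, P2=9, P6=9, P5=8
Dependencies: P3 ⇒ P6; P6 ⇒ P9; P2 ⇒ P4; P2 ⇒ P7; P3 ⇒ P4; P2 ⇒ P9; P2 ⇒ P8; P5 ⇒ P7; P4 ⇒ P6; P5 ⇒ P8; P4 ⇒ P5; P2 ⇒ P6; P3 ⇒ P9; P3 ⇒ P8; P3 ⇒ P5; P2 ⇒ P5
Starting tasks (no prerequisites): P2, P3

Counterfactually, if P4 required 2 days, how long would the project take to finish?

24

As given, the longest chain is P2→P4→P5→P8 = 9+3+8+5 = 25, so the finish is 25 days.
Since P4 is critical, the -1 change carries straight to that chain (now 24 days).
No other chain overtakes it, so the finish is 24 days.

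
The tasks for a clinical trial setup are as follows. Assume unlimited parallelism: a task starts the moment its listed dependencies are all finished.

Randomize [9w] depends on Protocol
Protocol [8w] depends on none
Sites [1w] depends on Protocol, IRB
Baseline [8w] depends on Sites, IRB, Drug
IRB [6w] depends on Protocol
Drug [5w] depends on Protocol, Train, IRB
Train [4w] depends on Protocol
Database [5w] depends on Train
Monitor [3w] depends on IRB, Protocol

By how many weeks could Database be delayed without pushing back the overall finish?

Critical path: Protocol→IRB→Drug→Baseline = 8+6+5+8 = 27, so the finish is 27 weeks.
Database finishes as early as 17 and must finish by 27.
Float = 27 − 17 = 10.

10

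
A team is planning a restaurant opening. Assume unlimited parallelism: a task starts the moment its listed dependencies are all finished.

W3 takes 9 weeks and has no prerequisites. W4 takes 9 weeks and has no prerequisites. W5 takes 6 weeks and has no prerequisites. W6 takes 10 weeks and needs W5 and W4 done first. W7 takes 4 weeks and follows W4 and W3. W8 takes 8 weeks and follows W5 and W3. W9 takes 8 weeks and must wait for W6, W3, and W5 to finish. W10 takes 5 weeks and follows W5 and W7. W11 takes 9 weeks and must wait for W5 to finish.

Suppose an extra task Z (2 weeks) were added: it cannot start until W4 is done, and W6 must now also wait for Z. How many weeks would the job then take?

29

Originally the job takes 27 weeks.
With Z inserted, W6 now waits for max(W5, W4, Z).
New critical path: W4→Z→W6→W9 = 9+2+10+8 = 29 ⇒ 29 weeks.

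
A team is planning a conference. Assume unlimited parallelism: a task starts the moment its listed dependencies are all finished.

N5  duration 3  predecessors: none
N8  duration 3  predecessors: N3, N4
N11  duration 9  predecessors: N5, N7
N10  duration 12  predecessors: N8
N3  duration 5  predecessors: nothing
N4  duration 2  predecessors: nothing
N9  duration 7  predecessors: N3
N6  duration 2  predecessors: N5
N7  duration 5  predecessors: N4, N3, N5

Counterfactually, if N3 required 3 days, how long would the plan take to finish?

18

Actual critical path: N3→N8→N10 = 5+3+12 = 20 ⇒ 20 days.
Since N3 is critical, the -2 change carries straight to that chain (now 18 days).
The critical path is still N3→N8→N10; finish is now 18 days.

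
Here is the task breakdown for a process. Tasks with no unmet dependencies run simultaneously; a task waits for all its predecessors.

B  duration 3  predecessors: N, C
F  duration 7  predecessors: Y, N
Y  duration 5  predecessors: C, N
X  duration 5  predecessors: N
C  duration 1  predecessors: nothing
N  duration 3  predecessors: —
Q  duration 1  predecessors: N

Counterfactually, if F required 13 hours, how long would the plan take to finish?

Critical path before the change: N→Y→F = 3+5+7 = 15 giving 15 hours.
F is on the critical path; changing it to 13 makes that path 21 hours.
The critical path is still N→Y→F; finish is now 21 hours.

21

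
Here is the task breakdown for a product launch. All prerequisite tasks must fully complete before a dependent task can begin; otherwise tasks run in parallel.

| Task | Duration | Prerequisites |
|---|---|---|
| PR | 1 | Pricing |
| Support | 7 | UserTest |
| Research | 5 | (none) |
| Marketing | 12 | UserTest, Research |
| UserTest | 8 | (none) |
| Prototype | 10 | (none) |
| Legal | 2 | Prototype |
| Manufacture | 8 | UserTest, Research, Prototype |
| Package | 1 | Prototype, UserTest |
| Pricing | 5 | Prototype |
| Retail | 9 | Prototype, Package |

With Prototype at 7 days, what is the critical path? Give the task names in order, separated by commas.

The binding path is Prototype→Package→Retail = 10+1+9 = 20; finish at 20 days.
Prototype is on the critical path; changing it to 7 makes that path 17 days.
New critical path: UserTest→Marketing = 8+12 = 20 ⇒ 20 days.

UserTest, Marketing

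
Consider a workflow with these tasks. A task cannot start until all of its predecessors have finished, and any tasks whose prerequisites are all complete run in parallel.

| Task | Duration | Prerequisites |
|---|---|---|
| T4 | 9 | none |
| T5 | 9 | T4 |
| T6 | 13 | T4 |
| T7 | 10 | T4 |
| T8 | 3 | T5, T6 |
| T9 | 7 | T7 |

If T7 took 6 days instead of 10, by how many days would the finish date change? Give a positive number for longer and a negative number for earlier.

Baseline: T4→T7→T9 = 9+10+7 = 26 → 26 days.
Since T7 is critical, the -4 change carries straight to that chain (now 22 days).
The binding chain switches to T4→T6→T8 = 9+13+3 = 25; finish 25 days.
Change in finish: 25 − 26 = -1 days.

-1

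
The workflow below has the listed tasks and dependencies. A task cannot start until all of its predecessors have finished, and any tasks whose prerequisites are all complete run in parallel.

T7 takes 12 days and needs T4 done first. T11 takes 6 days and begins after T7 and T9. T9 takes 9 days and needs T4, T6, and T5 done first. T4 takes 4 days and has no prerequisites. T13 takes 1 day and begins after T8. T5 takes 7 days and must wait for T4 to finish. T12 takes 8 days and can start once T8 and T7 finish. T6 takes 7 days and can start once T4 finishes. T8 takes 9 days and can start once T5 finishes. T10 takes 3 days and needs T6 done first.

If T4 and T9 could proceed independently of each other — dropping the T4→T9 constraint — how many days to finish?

28

Before: longest chain T4→T5→T8→T12 = 4+7+9+8 = 28, finish 28.
Dropping T4→T9 doesn't change T9's earliest start (11); another predecessor still binds.
New critical path: T4→T5→T8→T12 = 4+7+9+8 = 28 ⇒ 28 days.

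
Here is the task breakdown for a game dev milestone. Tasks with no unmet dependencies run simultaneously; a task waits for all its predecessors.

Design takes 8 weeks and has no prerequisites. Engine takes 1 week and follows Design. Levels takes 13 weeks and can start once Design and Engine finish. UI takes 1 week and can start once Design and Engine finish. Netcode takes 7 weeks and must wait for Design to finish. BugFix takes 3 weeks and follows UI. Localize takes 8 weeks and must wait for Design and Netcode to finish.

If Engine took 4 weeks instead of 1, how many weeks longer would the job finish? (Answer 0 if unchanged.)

2

Actual critical path: Design→Netcode→Localize = 8+7+8 = 23 ⇒ 23 weeks.
Engine is off the critical path — its longest chain is 22 weeks, giving 1 of slack.
The binding chain switches to Design→Engine→Levels = 8+4+13 = 25; finish 25 weeks.
Change in finish: 25 − 23 = +2 weeks.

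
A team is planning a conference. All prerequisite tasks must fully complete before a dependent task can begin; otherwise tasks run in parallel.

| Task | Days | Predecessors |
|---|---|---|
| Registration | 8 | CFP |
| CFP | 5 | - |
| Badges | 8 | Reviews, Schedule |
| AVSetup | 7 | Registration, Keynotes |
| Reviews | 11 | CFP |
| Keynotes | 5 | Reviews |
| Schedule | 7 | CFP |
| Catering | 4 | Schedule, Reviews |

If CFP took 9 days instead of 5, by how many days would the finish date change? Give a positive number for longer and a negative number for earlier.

The binding path is CFP→Reviews→Keynotes→AVSetup = 5+11+5+7 = 28; finish at 28 days.
CFP is on the critical path; changing it to 9 makes that path 32 days.
That remains the longest chain; total 32 days.
Change in finish: 32 − 28 = +4 days.

4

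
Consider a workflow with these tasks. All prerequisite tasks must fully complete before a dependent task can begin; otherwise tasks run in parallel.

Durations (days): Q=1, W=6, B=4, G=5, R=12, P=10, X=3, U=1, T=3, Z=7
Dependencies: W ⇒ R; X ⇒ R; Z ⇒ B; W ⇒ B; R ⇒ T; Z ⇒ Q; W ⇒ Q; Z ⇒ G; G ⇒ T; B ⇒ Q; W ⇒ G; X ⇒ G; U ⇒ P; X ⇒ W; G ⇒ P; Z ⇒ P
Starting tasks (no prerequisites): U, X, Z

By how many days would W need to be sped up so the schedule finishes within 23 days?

Current finish: 24 days; target: 23.
W is on every critical path, so each day cut from W cuts the finish by one (this holds down to a finish of 22).
Need 24 − 23 = 1 day off W → W becomes 5 days, finish becomes 23.

1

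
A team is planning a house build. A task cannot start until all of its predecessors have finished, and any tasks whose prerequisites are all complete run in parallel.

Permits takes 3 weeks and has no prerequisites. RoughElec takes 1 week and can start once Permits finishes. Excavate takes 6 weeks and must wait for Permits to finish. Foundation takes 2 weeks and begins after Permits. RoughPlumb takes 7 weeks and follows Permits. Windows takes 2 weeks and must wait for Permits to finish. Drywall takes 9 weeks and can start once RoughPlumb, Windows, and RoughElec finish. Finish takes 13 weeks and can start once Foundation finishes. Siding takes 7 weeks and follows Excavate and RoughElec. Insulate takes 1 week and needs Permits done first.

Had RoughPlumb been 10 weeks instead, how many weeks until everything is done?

22

Critical path before the change: Permits→RoughPlumb→Drywall = 3+7+9 = 19 giving 19 weeks.
RoughPlumb is on the critical path; changing it to 10 makes that path 22 weeks.
No other chain overtakes it, so the finish is 22 weeks.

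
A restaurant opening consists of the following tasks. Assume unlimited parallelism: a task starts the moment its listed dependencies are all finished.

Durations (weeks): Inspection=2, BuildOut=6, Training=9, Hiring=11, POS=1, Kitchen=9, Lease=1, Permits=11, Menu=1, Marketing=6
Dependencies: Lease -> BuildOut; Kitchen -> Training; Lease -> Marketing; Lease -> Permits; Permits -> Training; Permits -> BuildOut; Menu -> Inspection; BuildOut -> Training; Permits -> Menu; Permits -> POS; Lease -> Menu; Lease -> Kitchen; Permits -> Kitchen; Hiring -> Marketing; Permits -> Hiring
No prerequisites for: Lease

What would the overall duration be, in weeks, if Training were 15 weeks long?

The binding path is Lease→Permits→Kitchen→Training = 1+11+9+9 = 30; finish at 30 weeks.
Since Training is critical, the +6 change carries straight to that chain (now 36 weeks).
That remains the longest chain; total 36 weeks.

36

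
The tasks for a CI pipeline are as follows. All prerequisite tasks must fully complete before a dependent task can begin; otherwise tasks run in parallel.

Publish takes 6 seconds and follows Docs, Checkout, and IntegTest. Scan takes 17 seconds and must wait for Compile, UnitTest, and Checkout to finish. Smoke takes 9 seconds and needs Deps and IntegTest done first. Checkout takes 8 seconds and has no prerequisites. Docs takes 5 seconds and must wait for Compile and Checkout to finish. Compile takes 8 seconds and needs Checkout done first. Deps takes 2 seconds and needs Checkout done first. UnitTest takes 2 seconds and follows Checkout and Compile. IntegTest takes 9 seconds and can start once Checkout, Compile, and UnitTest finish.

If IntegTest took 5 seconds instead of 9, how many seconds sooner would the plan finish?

Actual critical path: Checkout→Compile→UnitTest→IntegTest→Smoke = 8+8+2+9+9 = 36 ⇒ 36 seconds.
Since IntegTest is critical, the -4 change carries straight to that chain (now 32 seconds).
New critical path: Checkout→Compile→UnitTest→Scan = 8+8+2+17 = 35 ⇒ 35 seconds.
Change in finish: 35 − 36 = -1 seconds.

1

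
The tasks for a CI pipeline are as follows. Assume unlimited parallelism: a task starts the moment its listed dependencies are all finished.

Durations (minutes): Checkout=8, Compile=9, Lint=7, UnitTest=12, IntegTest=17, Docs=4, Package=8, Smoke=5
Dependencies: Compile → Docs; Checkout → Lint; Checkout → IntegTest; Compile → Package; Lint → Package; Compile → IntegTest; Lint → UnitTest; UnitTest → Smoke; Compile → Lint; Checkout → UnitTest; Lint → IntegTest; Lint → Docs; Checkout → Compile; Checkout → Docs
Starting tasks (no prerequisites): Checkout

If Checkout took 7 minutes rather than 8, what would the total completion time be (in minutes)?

40

As given, the longest chain is Checkout→Compile→Lint→UnitTest→Smoke = 8+9+7+12+5 = 41, so the finish is 41 minutes.
Checkout is on the critical path; changing it to 7 makes that path 40 minutes.
That remains the longest chain; total 40 minutes.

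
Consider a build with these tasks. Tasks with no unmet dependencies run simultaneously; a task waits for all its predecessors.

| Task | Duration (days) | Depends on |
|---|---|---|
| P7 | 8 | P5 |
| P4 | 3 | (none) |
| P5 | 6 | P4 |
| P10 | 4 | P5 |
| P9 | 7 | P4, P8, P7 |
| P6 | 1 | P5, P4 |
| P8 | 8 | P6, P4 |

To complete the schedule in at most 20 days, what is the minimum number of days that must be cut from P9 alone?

5

Current finish: 25 days; target: 20.
P9 is on every critical path, so each day cut from P9 cuts the finish by one (this holds down to a finish of 19).
Need 25 − 20 = 5 days off P9 → P9 becomes 2 days, finish becomes 20.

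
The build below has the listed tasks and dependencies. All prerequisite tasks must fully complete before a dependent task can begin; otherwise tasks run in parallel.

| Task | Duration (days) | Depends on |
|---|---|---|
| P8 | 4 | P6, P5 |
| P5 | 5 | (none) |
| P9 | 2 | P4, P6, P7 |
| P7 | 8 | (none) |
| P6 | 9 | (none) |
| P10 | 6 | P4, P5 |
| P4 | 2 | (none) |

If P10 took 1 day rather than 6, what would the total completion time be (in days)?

13

As given, the longest chain is P6→P8 = 9+4 = 13, so the finish is 13 days.
P10 has 2 days of float (longest path through it is 11).
That remains the longest chain; total 13 days.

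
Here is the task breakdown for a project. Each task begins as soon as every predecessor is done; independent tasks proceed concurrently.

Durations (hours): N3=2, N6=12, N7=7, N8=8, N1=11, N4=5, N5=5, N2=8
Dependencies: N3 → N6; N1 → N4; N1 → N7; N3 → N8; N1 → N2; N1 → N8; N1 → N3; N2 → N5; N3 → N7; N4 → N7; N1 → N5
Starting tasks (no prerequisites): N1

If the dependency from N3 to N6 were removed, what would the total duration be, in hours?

24

With the dependency in place, N1→N3→N6 = 11+2+12 = 25 sets the finish at 25 hours.
Without N3→N6, N6's earliest start moves from 13 to 0.
The longest chain is now N1→N2→N5 = 11+8+5 = 24, so the project takes 24 hours.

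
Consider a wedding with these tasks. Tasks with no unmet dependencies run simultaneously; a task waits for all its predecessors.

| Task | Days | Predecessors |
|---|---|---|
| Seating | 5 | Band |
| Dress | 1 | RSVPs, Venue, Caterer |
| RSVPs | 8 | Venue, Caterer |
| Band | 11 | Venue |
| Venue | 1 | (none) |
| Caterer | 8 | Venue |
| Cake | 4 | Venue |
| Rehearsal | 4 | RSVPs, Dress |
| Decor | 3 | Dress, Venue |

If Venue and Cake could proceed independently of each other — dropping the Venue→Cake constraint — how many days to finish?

22

With the dependency in place, Venue→Caterer→RSVPs→Dress→Rehearsal = 1+8+8+1+4 = 22 sets the finish at 22 days.
Without Venue→Cake, Cake's earliest start moves from 1 to 0.
New critical path: Venue→Caterer→RSVPs→Dress→Rehearsal = 1+8+8+1+4 = 22 ⇒ 22 days.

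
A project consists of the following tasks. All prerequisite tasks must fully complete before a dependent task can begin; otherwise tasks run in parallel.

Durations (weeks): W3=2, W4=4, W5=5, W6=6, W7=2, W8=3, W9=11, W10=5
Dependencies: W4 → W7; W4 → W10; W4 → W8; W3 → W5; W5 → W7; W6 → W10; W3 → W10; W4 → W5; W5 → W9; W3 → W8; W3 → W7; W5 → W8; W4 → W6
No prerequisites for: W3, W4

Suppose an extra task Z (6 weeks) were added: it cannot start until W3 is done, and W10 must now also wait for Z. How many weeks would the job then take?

Originally the job takes 20 weeks.
With Z inserted, W10 now waits for max(W4, W6, W3, Z).
New critical path: W4→W5→W9 = 4+5+11 = 20 ⇒ 20 weeks.

20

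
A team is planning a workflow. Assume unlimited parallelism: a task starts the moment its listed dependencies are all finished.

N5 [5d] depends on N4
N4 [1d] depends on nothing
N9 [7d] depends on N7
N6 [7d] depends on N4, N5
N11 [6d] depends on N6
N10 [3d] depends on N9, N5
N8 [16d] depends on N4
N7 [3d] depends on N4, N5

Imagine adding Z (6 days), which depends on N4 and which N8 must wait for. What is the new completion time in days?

23

Originally the schedule takes 19 days.
With Z inserted, N8 now waits for max(N4, Z).
New critical path: N4→Z→N8 = 1+6+16 = 23 ⇒ 23 days.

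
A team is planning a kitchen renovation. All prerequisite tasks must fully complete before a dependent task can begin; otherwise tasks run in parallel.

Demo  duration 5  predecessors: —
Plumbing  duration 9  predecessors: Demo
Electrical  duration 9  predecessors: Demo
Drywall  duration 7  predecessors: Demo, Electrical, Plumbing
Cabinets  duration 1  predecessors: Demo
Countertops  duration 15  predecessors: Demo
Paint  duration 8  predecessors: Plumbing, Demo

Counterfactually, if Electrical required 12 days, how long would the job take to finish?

24

Critical path before the change: Demo→Plumbing→Paint = 5+9+8 = 22 giving 22 days.
The longest path through Electrical is only 21 days, so Electrical has float 1.
New critical path: Demo→Electrical→Drywall = 5+12+7 = 24 ⇒ 24 days.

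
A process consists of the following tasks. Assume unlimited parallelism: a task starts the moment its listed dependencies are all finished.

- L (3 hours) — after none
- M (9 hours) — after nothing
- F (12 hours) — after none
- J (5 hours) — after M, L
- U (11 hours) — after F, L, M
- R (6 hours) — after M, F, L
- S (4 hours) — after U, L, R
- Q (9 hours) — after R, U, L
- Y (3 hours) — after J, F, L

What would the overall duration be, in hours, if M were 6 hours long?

Baseline: F→U→Q = 12+11+9 = 32 → 32 hours.
M is off the critical path — its longest chain is 29 hours, giving 3 of slack.
No other chain overtakes it, so the finish is 32 hours.

32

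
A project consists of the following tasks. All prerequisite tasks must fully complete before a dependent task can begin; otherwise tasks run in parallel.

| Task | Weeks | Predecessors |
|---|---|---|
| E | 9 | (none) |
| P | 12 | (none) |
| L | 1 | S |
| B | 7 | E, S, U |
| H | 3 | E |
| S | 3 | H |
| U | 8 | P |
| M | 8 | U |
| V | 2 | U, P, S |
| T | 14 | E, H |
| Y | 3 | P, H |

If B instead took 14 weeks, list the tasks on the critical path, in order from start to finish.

Baseline: P→U→M = 12+8+8 = 28 → 28 weeks.
B has 1 week of float (longest path through it is 27).
New critical path: P→U→B = 12+8+14 = 34 ⇒ 34 weeks.

P, U, B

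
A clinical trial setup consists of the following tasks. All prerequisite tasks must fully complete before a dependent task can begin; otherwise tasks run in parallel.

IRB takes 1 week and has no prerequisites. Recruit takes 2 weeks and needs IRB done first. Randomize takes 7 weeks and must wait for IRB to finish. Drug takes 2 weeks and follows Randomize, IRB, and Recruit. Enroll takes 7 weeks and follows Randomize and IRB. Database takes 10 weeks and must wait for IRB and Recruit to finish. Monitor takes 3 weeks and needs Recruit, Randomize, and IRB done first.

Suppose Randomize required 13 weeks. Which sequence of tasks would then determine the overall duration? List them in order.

The binding path is IRB→Randomize→Enroll = 1+7+7 = 15; finish at 15 weeks.
Randomize lies on that path, so at 13 weeks the path becomes 21 weeks.
That remains the longest chain; total 21 weeks.

IRB, Randomize, Enroll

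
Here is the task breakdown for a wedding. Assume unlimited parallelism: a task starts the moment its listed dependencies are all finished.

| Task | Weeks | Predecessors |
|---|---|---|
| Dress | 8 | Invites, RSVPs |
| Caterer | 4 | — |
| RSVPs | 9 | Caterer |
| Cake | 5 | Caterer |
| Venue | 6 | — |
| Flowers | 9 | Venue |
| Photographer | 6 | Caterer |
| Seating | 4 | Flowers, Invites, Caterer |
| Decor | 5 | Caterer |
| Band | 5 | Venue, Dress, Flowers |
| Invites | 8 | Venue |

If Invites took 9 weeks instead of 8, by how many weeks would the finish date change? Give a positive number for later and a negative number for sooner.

The binding path is Venue→Invites→Dress→Band = 6+8+8+5 = 27; finish at 27 weeks.
Invites lies on that path, so at 9 weeks the path becomes 28 weeks.
No other chain overtakes it, so the finish is 28 weeks.
Change in finish: 28 − 27 = +1 weeks.

1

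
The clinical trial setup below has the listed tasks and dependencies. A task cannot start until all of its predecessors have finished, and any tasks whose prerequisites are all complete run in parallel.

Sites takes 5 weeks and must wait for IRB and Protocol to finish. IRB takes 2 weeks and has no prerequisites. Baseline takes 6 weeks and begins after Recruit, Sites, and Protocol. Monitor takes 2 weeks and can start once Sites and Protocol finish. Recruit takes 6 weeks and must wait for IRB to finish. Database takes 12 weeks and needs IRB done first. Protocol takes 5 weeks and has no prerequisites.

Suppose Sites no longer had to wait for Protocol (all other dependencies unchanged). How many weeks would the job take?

With the dependency in place, Protocol→Sites→Baseline = 5+5+6 = 16 sets the finish at 16 weeks.
Without Protocol→Sites, Sites's earliest start moves from 5 to 2.
After: IRB→Recruit→Baseline = 2+6+6 = 14 → 14 weeks.

14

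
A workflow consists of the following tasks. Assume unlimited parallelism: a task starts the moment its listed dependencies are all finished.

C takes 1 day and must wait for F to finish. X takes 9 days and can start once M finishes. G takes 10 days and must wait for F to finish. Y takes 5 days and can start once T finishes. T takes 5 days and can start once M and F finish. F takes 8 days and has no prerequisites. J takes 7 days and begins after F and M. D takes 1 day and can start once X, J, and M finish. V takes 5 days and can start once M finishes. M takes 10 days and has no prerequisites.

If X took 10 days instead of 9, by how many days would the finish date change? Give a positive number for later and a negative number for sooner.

1

Baseline: M→X→D = 10+9+1 = 20 → 20 days.
X is on the critical path; changing it to 10 makes that path 21 days.
That remains the longest chain; total 21 days.
Change in finish: 21 − 20 = +1 days.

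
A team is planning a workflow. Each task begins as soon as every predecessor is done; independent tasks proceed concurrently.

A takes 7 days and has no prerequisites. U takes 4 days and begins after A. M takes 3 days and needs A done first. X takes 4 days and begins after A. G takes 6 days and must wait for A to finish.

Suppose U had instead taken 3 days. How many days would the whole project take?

The binding path is A→G = 7+6 = 13; finish at 13 days.
The longest path through U is only 11 days, so U has float 2.
The critical path is still A→G; finish is now 13 days.

13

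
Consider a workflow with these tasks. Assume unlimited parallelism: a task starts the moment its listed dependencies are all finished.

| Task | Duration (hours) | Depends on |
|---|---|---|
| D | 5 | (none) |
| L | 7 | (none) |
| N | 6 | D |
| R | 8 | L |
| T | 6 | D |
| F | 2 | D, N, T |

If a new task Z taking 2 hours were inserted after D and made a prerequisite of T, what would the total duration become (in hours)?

Originally the schedule takes 15 hours.
With Z inserted, T now waits for max(D, Z).
New critical path: D→Z→T→F = 5+2+6+2 = 15 ⇒ 15 hours.

15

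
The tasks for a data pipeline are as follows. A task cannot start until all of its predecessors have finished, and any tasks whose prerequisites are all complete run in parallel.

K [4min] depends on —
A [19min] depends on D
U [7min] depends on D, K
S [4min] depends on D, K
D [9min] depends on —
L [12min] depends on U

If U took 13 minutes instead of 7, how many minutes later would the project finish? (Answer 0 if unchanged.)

6

Baseline: D→U→L = 9+7+12 = 28 → 28 minutes.
U lies on that path, so at 13 minutes the path becomes 34 minutes.
No other chain overtakes it, so the finish is 34 minutes.
Change in finish: 34 − 28 = +6 minutes.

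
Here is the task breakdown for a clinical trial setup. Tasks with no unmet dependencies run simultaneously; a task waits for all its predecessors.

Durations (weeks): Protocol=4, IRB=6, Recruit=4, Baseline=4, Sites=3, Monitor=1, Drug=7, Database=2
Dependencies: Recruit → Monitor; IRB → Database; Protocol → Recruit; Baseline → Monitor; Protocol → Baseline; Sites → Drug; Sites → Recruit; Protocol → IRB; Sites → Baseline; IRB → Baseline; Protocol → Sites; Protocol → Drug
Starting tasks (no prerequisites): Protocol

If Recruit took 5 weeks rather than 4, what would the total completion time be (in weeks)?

15

The binding path is Protocol→IRB→Baseline→Monitor = 4+6+4+1 = 15; finish at 15 weeks.
Recruit is off the critical path — its longest chain is 12 weeks, giving 3 of slack.
That remains the longest chain; total 15 weeks.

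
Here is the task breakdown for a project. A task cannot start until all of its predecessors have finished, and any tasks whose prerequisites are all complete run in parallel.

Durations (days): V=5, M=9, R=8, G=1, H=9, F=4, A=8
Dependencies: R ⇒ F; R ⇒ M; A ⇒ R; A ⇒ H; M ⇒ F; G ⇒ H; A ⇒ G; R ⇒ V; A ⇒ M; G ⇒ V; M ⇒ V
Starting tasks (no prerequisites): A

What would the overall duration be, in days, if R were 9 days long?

31

As given, the longest chain is A→R→M→V = 8+8+9+5 = 30, so the finish is 30 days.
R lies on that path, so at 9 days the path becomes 31 days.
No other chain overtakes it, so the finish is 31 days.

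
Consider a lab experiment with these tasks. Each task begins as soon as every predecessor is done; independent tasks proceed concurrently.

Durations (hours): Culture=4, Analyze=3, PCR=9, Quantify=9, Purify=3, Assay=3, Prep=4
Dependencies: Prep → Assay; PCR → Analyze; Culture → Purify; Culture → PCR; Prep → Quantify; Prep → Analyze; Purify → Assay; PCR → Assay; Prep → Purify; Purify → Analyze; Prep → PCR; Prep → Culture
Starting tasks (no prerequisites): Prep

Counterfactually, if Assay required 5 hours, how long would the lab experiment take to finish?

As given, the longest chain is Prep→Culture→PCR→Assay = 4+4+9+3 = 20, so the finish is 20 hours.
Since Assay is critical, the +2 change carries straight to that chain (now 22 hours).
No other chain overtakes it, so the finish is 22 hours.

22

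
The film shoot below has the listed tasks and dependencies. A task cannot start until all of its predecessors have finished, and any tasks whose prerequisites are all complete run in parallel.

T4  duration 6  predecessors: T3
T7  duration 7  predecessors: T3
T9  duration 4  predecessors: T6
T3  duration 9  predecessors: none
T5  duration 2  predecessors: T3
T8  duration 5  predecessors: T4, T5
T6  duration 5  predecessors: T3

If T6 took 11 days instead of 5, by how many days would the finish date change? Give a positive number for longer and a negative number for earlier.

Baseline: T3→T4→T8 = 9+6+5 = 20 → 20 days.
The longest path through T6 is only 18 days, so T6 has float 2.
Now T3→T6→T9 = 9+11+4 = 24 is longest, so the finish becomes 24 days.
Change in finish: 24 − 20 = +4 days.

4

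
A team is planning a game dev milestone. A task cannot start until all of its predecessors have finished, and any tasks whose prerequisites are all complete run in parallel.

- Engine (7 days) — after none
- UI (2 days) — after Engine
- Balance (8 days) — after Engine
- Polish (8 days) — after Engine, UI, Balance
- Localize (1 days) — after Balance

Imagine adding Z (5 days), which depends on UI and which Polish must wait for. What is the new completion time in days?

23

Originally the schedule takes 23 days.
With Z inserted, Polish now waits for max(Engine, UI, Balance, Z).
New critical path: Engine→Balance→Polish = 7+8+8 = 23 ⇒ 23 days.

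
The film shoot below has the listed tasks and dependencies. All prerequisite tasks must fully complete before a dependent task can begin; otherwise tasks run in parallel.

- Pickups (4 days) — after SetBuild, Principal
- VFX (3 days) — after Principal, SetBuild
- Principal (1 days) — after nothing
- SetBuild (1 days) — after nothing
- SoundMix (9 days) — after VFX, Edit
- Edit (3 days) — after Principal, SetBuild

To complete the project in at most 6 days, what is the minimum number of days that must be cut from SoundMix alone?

Current finish: 13 days; target: 6.
SoundMix is on every critical path, so each day cut from SoundMix cuts the finish by one (this holds down to a finish of 5).
Need 13 − 6 = 7 days off SoundMix → SoundMix becomes 2 days, finish becomes 6.

7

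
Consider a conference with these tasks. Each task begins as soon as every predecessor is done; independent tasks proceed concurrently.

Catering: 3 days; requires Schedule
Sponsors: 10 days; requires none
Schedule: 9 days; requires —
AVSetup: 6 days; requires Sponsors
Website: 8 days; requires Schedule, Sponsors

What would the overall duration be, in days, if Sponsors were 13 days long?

The binding path is Sponsors→Website = 10+8 = 18; finish at 18 days.
Sponsors lies on that path, so at 13 days the path becomes 21 days.
No other chain overtakes it, so the finish is 21 days.

21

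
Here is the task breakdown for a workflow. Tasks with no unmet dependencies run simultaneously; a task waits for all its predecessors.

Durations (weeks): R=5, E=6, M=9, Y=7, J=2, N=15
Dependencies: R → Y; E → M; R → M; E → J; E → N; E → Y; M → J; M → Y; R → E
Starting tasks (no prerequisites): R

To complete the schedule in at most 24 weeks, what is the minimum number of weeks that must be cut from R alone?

Current finish: 27 weeks; target: 24.
R is on every critical path, so each week cut from R cuts the finish by one (this holds down to a finish of 23).
Need 27 − 24 = 3 weeks off R → R becomes 2 weeks, finish becomes 24.

3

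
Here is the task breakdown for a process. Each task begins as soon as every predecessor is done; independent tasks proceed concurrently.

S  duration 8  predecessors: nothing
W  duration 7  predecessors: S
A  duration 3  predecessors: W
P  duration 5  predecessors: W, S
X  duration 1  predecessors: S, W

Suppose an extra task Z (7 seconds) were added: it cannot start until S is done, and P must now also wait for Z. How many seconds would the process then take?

Originally the process takes 20 seconds.
With Z inserted, P now waits for max(W, S, Z).
New critical path: S→Z→P = 8+7+5 = 20 ⇒ 20 seconds.

20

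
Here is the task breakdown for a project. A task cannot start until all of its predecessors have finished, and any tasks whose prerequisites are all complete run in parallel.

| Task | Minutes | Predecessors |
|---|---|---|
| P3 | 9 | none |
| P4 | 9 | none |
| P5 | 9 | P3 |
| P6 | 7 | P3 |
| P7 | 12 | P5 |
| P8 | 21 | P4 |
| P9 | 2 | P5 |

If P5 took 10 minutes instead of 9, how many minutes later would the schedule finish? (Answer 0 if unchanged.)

As given, the longest chain is P3→P5→P7 = 9+9+12 = 30, so the finish is 30 minutes.
P5 lies on that path, so at 10 minutes the path becomes 31 minutes.
No other chain overtakes it, so the finish is 31 minutes.
Change in finish: 31 − 30 = +1 minutes.

1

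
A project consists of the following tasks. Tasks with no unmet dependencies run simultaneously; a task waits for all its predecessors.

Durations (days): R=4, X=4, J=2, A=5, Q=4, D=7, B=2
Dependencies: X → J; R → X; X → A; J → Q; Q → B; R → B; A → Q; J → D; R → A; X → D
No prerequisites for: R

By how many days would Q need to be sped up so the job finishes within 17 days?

Current finish: 19 days; target: 17.
Q is on every critical path, so each day cut from Q cuts the finish by one (this holds down to a finish of 17).
Need 19 − 17 = 2 days off Q → Q becomes 2 days, finish becomes 17.

2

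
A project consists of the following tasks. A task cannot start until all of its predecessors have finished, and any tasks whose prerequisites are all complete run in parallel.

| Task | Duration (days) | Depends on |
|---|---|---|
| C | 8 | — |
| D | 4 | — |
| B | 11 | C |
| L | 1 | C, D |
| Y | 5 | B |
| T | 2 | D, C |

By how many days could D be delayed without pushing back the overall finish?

C→B→Y = 8+11+5 = 24 sets the makespan at 24 days.
Longest path through D: 6 days (earliest finish 4, latest finish 22).
Slack of D = 18 − 0 = 18 days.

18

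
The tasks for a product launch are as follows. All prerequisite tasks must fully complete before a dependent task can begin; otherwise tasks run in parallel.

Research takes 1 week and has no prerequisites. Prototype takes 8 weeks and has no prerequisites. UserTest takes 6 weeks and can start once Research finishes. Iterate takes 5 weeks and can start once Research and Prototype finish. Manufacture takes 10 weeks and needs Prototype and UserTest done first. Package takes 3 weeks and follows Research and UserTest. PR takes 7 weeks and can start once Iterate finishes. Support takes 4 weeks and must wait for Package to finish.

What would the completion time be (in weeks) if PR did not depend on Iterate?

18

With the dependency in place, Prototype→Iterate→PR = 8+5+7 = 20 sets the finish at 20 weeks.
Without Iterate→PR, PR's earliest start moves from 13 to 0.
New critical path: Prototype→Manufacture = 8+10 = 18 ⇒ 18 weeks.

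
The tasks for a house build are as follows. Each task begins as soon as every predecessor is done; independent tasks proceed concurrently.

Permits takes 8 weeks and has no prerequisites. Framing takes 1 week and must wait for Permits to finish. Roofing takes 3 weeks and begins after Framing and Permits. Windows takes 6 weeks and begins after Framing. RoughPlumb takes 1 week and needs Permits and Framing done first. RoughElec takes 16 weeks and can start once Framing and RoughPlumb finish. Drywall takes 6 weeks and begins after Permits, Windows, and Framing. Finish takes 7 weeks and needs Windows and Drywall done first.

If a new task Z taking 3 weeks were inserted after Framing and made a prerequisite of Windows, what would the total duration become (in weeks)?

31

Originally the house build takes 28 weeks.
With Z inserted, Windows now waits for max(Framing, Z).
New critical path: Permits→Framing→Z→Windows→Drywall→Finish = 8+1+3+6+6+7 = 31 ⇒ 31 weeks.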